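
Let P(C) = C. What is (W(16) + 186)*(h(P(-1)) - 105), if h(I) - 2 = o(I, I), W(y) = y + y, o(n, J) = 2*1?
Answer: -22018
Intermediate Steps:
o(n, J) = 2
W(y) = 2*y
h(I) = 4 (h(I) = 2 + 2 = 4)
(W(16) + 186)*(h(P(-1)) - 105) = (2*16 + 186)*(4 - 105) = (32 + 186)*(-101) = 218*(-101) = -22018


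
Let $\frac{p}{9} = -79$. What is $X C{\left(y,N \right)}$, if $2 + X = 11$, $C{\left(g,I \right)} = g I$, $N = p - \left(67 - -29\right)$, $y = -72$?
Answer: $522936$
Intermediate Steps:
$p = -711$ ($p = 9 \left(-79\right) = -711$)
$N = -807$ ($N = -711 - \left(67 - -29\right) = -711 - \left(67 + 29\right) = -711 - 96 = -807$)
$C{\left(g,I \right)} = I g$
$X = 9$ ($X = -2 + 11 = 9$)
$X C{\left(y,N \right)} = 9 \left(\left(-807\right) \left(-72\right)\right) = 9 \cdot 58104 = 522936$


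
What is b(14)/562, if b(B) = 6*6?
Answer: 18/281 ≈ 0.064057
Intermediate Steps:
b(B) = 36
b(14)/562 = 36/562 = 36*(1/562) = 18/281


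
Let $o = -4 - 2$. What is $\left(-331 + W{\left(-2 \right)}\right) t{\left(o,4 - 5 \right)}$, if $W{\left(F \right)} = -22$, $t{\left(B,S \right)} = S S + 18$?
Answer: $-6707$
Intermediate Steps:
$o = -6$ ($o = -4 - 2 = -6$)
$t{\left(B,S \right)} = 18 + S^{2}$ ($t{\left(B,S \right)} = S^{2} + 18 = 18 + S^{2}$)
$\left(-331 + W{\left(-2 \right)}\right) t{\left(o,4 - 5 \right)} = \left(-331 - 22\right) \left(18 + \left(4 - 5\right)^{2}\right) = - 353 \left(18 + \left(4 - 5\right)^{2}\right) = - 353 \left(18 + \left(-1\right)^{2}\right) = - 353 \left(18 + 1\right) = \left(-353\right) 19 = -6707$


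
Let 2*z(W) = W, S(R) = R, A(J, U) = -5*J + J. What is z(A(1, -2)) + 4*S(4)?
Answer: 14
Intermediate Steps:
A(J, U) = -4*J
z(W) = W/2
z(A(1, -2)) + 4*S(4) = (-4*1)/2 + 4*4 = (½)*(-4) + 16 = -2 + 16 = 14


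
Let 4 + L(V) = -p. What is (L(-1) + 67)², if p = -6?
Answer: 4761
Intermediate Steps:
L(V) = 2 (L(V) = -4 - 1*(-6) = -4 + 6 = 2)
(L(-1) + 67)² = (2 + 67)² = 69² = 4761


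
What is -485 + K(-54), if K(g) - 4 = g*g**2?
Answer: -157945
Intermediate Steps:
K(g) = 4 + g**3 (K(g) = 4 + g*g**2 = 4 + g**3)
-485 + K(-54) = -485 + (4 + (-54)**3) = -485 + (4 - 157464) = -485 - 157460 = -157945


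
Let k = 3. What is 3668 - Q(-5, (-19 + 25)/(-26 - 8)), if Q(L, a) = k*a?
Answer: 62365/17 ≈ 3668.5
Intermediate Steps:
Q(L, a) = 3*a
3668 - Q(-5, (-19 + 25)/(-26 - 8)) = 3668 - 3*(-19 + 25)/(-26 - 8) = 3668 - 3*6/(-34) = 3668 - 3*6*(-1/34) = 3668 - 3*(-3)/17 = 3668 - 1*(-9/17) = 3668 + 9/17 = 62365/17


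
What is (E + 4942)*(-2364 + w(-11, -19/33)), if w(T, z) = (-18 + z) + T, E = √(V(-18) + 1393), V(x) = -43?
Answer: -390358696/33 - 394940*√6/11 ≈ -1.1917e+7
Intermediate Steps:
E = 15*√6 (E = √(-43 + 1393) = √1350 = 15*√6 ≈ 36.742)
w(T, z) = -18 + T + z
(E + 4942)*(-2364 + w(-11, -19/33)) = (15*√6 + 4942)*(-2364 + (-18 - 11 - 19/33)) = (4942 + 15*√6)*(-2364 + (-18 - 11 - 19*1/33)) = (4942 + 15*√6)*(-2364 + (-18 - 11 - 19/33)) = (4942 + 15*√6)*(-2364 - 976/33) = (4942 + 15*√6)*(-78988/33) = -390358696/33 - 394940*√6/11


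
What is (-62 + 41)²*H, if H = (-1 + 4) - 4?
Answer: -441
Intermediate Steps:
H = -1 (H = 3 - 4 = -1)
(-62 + 41)²*H = (-62 + 41)²*(-1) = (-21)²*(-1) = 441*(-1) = -441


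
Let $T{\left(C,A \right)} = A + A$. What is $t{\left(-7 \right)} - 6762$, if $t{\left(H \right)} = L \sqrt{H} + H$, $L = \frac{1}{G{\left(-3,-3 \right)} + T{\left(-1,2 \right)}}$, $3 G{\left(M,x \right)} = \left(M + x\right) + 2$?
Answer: $-6769 + \frac{3 i \sqrt{7}}{8} \approx -6769.0 + 0.99216 i$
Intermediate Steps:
$T{\left(C,A \right)} = 2 A$
$G{\left(M,x \right)} = \frac{2}{3} + \frac{M}{3} + \frac{x}{3}$ ($G{\left(M,x \right)} = \frac{\left(M + x\right) + 2}{3} = \frac{2 + M + x}{3} = \frac{2}{3} + \frac{M}{3} + \frac{x}{3}$)
$L = \frac{3}{8}$ ($L = \frac{1}{\left(\frac{2}{3} + \frac{1}{3} \left(-3\right) + \frac{1}{3} \left(-3\right)\right) + 2 \cdot 2} = \frac{1}{\left(\frac{2}{3} - 1 - 1\right) + 4} = \frac{1}{- \frac{4}{3} + 4} = \frac{1}{\frac{8}{3}} = \frac{3}{8} \approx 0.375$)
$t{\left(H \right)} = H + \frac{3 \sqrt{H}}{8}$ ($t{\left(H \right)} = \frac{3 \sqrt{H}}{8} + H = H + \frac{3 \sqrt{H}}{8}$)
$t{\left(-7 \right)} - 6762 = \left(-7 + \frac{3 \sqrt{-7}}{8}\right) - 6762 = \left(-7 + \frac{3 i \sqrt{7}}{8}\right) - 6762 = -6769 + \frac{3 i \sqrt{7}}{8}$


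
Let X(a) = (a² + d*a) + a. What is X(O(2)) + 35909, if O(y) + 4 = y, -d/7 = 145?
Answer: 37941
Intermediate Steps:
d = -1015 (d = -7*145 = -1015)
O(y) = -4 + y
X(a) = a² - 1014*a (X(a) = (a² - 1015*a) + a = a² - 1014*a)
X(O(2)) + 35909 = (-4 + 2)*(-1014 + (-4 + 2)) + 35909 = -2*(-1014 - 2) + 35909 = -2*(-1016) + 35909 = 2032 + 35909 = 37941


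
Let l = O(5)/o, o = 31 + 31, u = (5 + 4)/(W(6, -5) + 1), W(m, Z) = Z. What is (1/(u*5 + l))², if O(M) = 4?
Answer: 15376/1923769 ≈ 0.0079926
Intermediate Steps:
u = -9/4 (u = (5 + 4)/(-5 + 1) = 9/(-4) = 9*(-¼) = -9/4 ≈ -2.2500)
o = 62
l = 2/31 (l = 4/62 = 4*(1/62) = 2/31 ≈ 0.064516)
(1/(u*5 + l))² = (1/(-9/4*5 + 2/31))² = (1/(-45/4 + 2/31))² = (1/(-1387/124))² = (-124/1387)² = 15376/1923769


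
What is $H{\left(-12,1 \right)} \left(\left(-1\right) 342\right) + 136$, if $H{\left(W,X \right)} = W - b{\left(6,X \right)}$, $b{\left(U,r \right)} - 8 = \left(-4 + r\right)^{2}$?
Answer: $10054$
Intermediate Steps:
$b{\left(U,r \right)} = 8 + \left(-4 + r\right)^{2}$
$H{\left(W,X \right)} = -8 + W - \left(-4 + X\right)^{2}$ ($H{\left(W,X \right)} = W - \left(8 + \left(-4 + X\right)^{2}\right) = -8 + W - \left(-4 + X\right)^{2}$)
$H{\left(-12,1 \right)} \left(\left(-1\right) 342\right) + 136 = \left(-8 - 12 - \left(-4 + 1\right)^{2}\right) \left(\left(-1\right) 342\right) + 136 = \left(-8 - 12 - \left(-3\right)^{2}\right) \left(-342\right) + 136 = \left(-8 - 12 - 9\right) \left(-342\right) + 136 = \left(-29\right) \left(-342\right) + 136 = 9918 + 136 = 10054$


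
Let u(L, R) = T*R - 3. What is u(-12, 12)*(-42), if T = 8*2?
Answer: -7938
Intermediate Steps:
T = 16
u(L, R) = -3 + 16*R (u(L, R) = 16*R - 3 = -3 + 16*R)
u(-12, 12)*(-42) = (-3 + 16*12)*(-42) = (-3 + 192)*(-42) = 189*(-42) = -7938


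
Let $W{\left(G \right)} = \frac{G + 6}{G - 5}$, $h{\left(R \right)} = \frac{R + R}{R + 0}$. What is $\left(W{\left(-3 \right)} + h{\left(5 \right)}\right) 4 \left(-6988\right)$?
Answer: $-45422$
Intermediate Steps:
$h{\left(R \right)} = 2$ ($h{\left(R \right)} = \frac{2 R}{R} = 2$)
$W{\left(G \right)} = \frac{6 + G}{-5 + G}$
$\left(W{\left(-3 \right)} + h{\left(5 \right)}\right) 4 \left(-6988\right) = \left(\frac{6 - 3}{-5 - 3} + 2\right) 4 \left(-6988\right) = \left(\frac{1}{-8} \cdot 3 + 2\right) 4 \left(-6988\right) = \left(\left(- \frac{1}{8}\right) 3 + 2\right) 4 \left(-6988\right) = \left(- \frac{3}{8} + 2\right) 4 \left(-6988\right) = \frac{13}{8} \cdot 4 \left(-6988\right) = \frac{13}{2} \left(-6988\right) = -45422$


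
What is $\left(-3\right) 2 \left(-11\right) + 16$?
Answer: $82$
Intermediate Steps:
$\left(-3\right) 2 \left(-11\right) + 16 = \left(-6\right) \left(-11\right) + 16 = 66 + 16 = 82$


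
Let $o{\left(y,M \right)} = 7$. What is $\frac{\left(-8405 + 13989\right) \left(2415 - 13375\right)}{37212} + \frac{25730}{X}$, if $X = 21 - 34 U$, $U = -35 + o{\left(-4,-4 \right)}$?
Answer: $- \frac{2092527070}{1293117} \approx -1618.2$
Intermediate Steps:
$U = -28$ ($U = -35 + 7 = -28$)
$X = 973$ ($X = 21 - -952 = 21 + 952 = 973$)
$\frac{\left(-8405 + 13989\right) \left(2415 - 13375\right)}{37212} + \frac{25730}{X} = \frac{\left(-8405 + 13989\right) \left(2415 - 13375\right)}{37212} + \frac{25730}{973} = 5584 \left(-10960\right) \frac{1}{37212} + 25730 \cdot \frac{1}{973} = \left(-61200640\right) \frac{1}{37212} + \frac{25730}{973} = - \frac{15300160}{9303} + \frac{25730}{973} = - \frac{2092527070}{1293117}$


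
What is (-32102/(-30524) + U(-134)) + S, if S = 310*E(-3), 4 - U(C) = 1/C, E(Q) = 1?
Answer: 161082502/511277 ≈ 315.06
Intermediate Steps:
U(C) = 4 - 1/C
S = 310 (S = 310*1 = 310)
(-32102/(-30524) + U(-134)) + S = (-32102/(-30524) + (4 - 1/(-134))) + 310 = (-32102*(-1/30524) + (4 - 1*(-1/134))) + 310 = (16051/15262 + (4 + 1/134)) + 310 = (16051/15262 + 537/134) + 310 = 2586632/511277 + 310 = 161082502/511277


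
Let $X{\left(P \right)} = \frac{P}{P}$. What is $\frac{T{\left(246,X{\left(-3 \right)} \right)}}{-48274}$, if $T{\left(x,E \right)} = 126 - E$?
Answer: $- \frac{125}{48274} \approx -0.0025894$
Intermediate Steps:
$X{\left(P \right)} = 1$
$\frac{T{\left(246,X{\left(-3 \right)} \right)}}{-48274} = \frac{126 - 1}{-48274} = \left(126 - 1\right) \left(- \frac{1}{48274}\right) = 125 \left(- \frac{1}{48274}\right) = - \frac{125}{48274}$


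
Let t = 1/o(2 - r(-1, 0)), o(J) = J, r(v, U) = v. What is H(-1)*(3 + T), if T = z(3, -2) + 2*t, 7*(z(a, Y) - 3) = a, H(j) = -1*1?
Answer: -149/21 ≈ -7.0952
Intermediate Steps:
H(j) = -1
z(a, Y) = 3 + a/7
t = 1/3 (t = 1/(2 - 1*(-1)) = 1/(2 + 1) = 1/3 ≈ 0.33333)
T = 86/21 (T = (3 + (1/7)*3) + 2*(1/3) = (3 + 3/7) + 2/3 = 24/7 + 2/3 = 86/21 ≈ 4.0952)
H(-1)*(3 + T) = -(3 + 86/21) = -1*149/21 = -149/21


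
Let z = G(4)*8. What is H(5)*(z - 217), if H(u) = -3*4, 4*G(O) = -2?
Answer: 2652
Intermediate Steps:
G(O) = -½ (G(O) = (¼)*(-2) = -½)
H(u) = -12
z = -4 (z = -½*8 = -4)
H(5)*(z - 217) = -12*(-4 - 217) = -12*(-221) = 2652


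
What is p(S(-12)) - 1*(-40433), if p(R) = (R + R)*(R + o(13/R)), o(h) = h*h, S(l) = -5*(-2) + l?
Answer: 40272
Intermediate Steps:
S(l) = 10 + l
o(h) = h²
p(R) = 2*R*(R + 169/R²) (p(R) = (R + R)*(R + (13/R)²) = (2*R)*(R + 169/R²) = 2*R*(R + 169/R²))
p(S(-12)) - 1*(-40433) = 2*(169 + (10 - 12)³)/(10 - 12) - 1*(-40433) = 2*(169 + (-2)³)/(-2) + 40433 = 2*(-½)*(169 - 8) + 40433 = 2*(-½)*161 + 40433 = -161 + 40433 = 40272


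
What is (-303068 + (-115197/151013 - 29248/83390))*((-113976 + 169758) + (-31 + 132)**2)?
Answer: -125913428519590163081/6296487035 ≈ -1.9997e+10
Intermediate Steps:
(-303068 + (-115197/151013 - 29248/83390))*((-113976 + 169758) + (-31 + 132)**2) = (-303068 + (-115197*1/151013 - 29248*1/83390))*(55782 + 101**2) = (-303068 + (-115197/151013 - 14624/41695))*(55782 + 10201) = (-303068 - 7011553027/6296487035)*65983 = -1908270744276407/6296487035*65983 = -125913428519590163081/6296487035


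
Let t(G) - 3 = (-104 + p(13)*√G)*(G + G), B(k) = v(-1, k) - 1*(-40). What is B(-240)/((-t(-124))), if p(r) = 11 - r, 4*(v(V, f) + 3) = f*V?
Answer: -2502115/695888009 + 96224*I*√31/695888009 ≈ -0.0035956 + 0.00076988*I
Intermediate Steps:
v(V, f) = -3 + V*f/4 (v(V, f) = -3 + (f*V)/4 = -3 + (V*f)/4 = -3 + V*f/4)
B(k) = 37 - k/4 (B(k) = (-3 + (¼)*(-1)*k) - 1*(-40) = (-3 - k/4) + 40 = 37 - k/4)
t(G) = 3 + 2*G*(-104 - 2*√G) (t(G) = 3 + (-104 + (11 - 1*13)*√G)*(G + G) = 3 + (-104 + (11 - 13)*√G)*(2*G) = 3 + (-104 - 2*√G)*(2*G) = 3 + 2*G*(-104 - 2*√G))
B(-240)/((-t(-124))) = (37 - ¼*(-240))/((-(3 - 208*(-124) - (-992)*I*√31))) = (37 + 60)/((-(3 + 25792 - (-992)*I*√31))) = 97/((-(3 + 25792 + 992*I*√31))) = 97/((-(25795 + 992*I*√31))) = 97/(-25795 - 992*I*√31)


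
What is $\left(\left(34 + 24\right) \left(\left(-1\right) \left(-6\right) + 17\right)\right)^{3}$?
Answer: $2373927704$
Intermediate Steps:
$\left(\left(34 + 24\right) \left(\left(-1\right) \left(-6\right) + 17\right)\right)^{3} = \left(58 \left(6 + 17\right)\right)^{3} = \left(58 \cdot 23\right)^{3} = 1334^{3} = 2373927704$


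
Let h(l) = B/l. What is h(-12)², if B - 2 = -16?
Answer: 49/36 ≈ 1.3611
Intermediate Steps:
B = -14 (B = 2 - 16 = -14)
h(l) = -14/l
h(-12)² = (-14/(-12))² = (-14*(-1/12))² = (7/6)² = 49/36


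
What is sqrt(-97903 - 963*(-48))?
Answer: I*sqrt(51679) ≈ 227.33*I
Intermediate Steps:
sqrt(-97903 - 963*(-48)) = sqrt(-97903 + 46224) = sqrt(-51679) = I*sqrt(51679)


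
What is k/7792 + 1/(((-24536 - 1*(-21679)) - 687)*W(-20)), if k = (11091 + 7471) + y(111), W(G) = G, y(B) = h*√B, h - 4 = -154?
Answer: 82230147/34518560 - 75*√111/3896 ≈ 2.1794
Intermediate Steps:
h = -150 (h = 4 - 154 = -150)
y(B) = -150*√B
k = 18562 - 150*√111 (k = (11091 + 7471) - 150*√111 = 18562 - 150*√111 ≈ 16982.)
k/7792 + 1/(((-24536 - 1*(-21679)) - 687)*W(-20)) = (18562 - 150*√111)/7792 + 1/((-24536 - 1*(-21679)) - 687*(-20)) = (18562 - 150*√111)*(1/7792) - 1/20/((-24536 + 21679) - 687) = (9281/3896 - 75*√111/3896) - 1/20/(-2857 - 687) = (9281/3896 - 75*√111/3896) - 1/20/(-3544) = (9281/3896 - 75*√111/3896) - 1/3544*(-1/20) = (9281/3896 - 75*√111/3896) + 1/70880 = 82230147/34518560 - 75*√111/3896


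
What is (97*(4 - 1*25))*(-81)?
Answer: 164997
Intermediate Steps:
(97*(4 - 1*25))*(-81) = (97*(4 - 25))*(-81) = (97*(-21))*(-81) = -2037*(-81) = 164997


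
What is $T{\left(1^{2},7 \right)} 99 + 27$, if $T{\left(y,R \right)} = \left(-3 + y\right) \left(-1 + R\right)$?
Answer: $-1161$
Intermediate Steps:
$T{\left(y,R \right)} = \left(-1 + R\right) \left(-3 + y\right)$
$T{\left(1^{2},7 \right)} 99 + 27 = \left(3 - 1^{2} - 21 + 7 \cdot 1^{2}\right) 99 + 27 = \left(3 - 1 - 21 + 7 \cdot 1\right) 99 + 27 = \left(3 - 1 - 21 + 7\right) 99 + 27 = \left(-12\right) 99 + 27 = -1188 + 27 = -1161$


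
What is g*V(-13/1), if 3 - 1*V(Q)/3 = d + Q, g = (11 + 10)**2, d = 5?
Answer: 14553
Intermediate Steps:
g = 441 (g = 21**2 = 441)
V(Q) = -6 - 3*Q (V(Q) = 9 - 3*(5 + Q) = 9 + (-15 - 3*Q) = -6 - 3*Q)
g*V(-13/1) = 441*(-6 - (-39)/1) = 441*(-6 - (-39)) = 441*(-6 - 3*(-13)) = 441*(-6 + 39) = 441*33 = 14553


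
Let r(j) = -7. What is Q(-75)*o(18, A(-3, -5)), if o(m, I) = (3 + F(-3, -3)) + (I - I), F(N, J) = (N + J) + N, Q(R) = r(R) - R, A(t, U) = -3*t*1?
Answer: -408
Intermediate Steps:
A(t, U) = -3*t
Q(R) = -7 - R
F(N, J) = J + 2*N (F(N, J) = (J + N) + N = J + 2*N)
o(m, I) = -6 (o(m, I) = (3 + (-3 + 2*(-3))) + (I - I) = (3 + (-3 - 6)) + 0 = (3 - 9) + 0 = -6 + 0 = -6)
Q(-75)*o(18, A(-3, -5)) = (-7 - 1*(-75))*(-6) = (-7 + 75)*(-6) = 68*(-6) = -408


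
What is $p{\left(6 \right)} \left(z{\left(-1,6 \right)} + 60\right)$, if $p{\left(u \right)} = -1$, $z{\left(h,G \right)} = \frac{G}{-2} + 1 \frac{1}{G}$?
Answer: $- \frac{343}{6} \approx -57.167$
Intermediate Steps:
$z{\left(h,G \right)} = \frac{1}{G} - \frac{G}{2}$ ($z{\left(h,G \right)} = G \left(- \frac{1}{2}\right) + \frac{1}{G} = - \frac{G}{2} + \frac{1}{G} = \frac{1}{G} - \frac{G}{2}$)
$p{\left(6 \right)} \left(z{\left(-1,6 \right)} + 60\right) = - (\left(\frac{1}{6} - 3\right) + 60) = - (- \frac{17}{6} + 60) = \left(-1\right) \frac{343}{6} = - \frac{343}{6}$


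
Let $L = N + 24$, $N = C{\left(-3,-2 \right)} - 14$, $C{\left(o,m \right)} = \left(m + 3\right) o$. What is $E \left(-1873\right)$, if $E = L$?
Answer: $-13111$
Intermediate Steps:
$C{\left(o,m \right)} = o \left(3 + m\right)$ ($C{\left(o,m \right)} = \left(3 + m\right) o = o \left(3 + m\right)$)
$N = -17$ ($N = - 3 \left(3 - 2\right) - 14 = \left(-3\right) 1 - 14 = -3 - 14 = -17$)
$L = 7$ ($L = -17 + 24 = 7$)
$E = 7$
$E \left(-1873\right) = 7 \left(-1873\right) = -13111$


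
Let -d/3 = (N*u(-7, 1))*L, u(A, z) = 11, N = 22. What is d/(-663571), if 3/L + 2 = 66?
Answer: 1089/21234272 ≈ 5.1285e-5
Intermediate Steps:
L = 3/64 (L = 3/(-2 + 66) = 3/64 ≈ 0.046875)
d = -1089/32 (d = -3*22*11*3/64 = -726*3/64 = -3*363/32 = -1089/32 ≈ -34.031)
d/(-663571) = -1089/32/(-663571) = -1089/32*(-1/663571) = 1089/21234272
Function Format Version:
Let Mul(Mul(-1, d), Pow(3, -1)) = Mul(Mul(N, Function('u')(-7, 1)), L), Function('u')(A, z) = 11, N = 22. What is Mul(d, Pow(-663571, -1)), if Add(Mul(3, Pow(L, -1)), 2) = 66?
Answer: Rational(1089, 21234272) ≈ 5.1285e-5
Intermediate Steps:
L = Rational(3, 64) (L = Mul(3, Pow(Add(-2, 66), -1)) = Mul(3, Pow(64, -1)) = Mul(3, Rational(1, 64)) = Rational(3, 64) ≈ 0.046875)
d = Rational(-1089, 32) (d = Mul(-3, Mul(Mul(22, 11), Rational(3, 64))) = Mul(-3, Mul(242, Rational(3, 64))) = Mul(-3, Rational(363, 32)) = Rational(-1089, 32) ≈ -34.031)
Mul(d, Pow(-663571, -1)) = Mul(Rational(-1089, 32), Pow(-663571, -1)) = Mul(Rational(-1089, 32), Rational(-1, 663571)) = Rational(1089, 21234272)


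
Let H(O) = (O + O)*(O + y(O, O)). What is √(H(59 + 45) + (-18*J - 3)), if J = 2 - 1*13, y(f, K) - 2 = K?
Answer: 15*√195 ≈ 209.46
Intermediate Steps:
y(f, K) = 2 + K
J = -11 (J = 2 - 13 = -11)
H(O) = 2*O*(2 + 2*O) (H(O) = (O + O)*(O + (2 + O)) = (2*O)*(2 + 2*O) = 2*O*(2 + 2*O))
√(H(59 + 45) + (-18*J - 3)) = √(4*(59 + 45)*(1 + (59 + 45)) + (-18*(-11) - 3)) = √(4*104*(1 + 104) + (198 - 3)) = √(4*104*105 + 195) = √(43680 + 195) = √43875 = 15*√195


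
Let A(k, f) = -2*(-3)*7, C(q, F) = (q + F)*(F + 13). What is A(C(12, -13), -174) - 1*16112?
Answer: -16070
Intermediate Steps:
C(q, F) = (13 + F)*(F + q) (C(q, F) = (F + q)*(13 + F) = (13 + F)*(F + q))
A(k, f) = 42 (A(k, f) = 6*7 = 42)
A(C(12, -13), -174) - 1*16112 = 42 - 1*16112 = 42 - 16112 = -16070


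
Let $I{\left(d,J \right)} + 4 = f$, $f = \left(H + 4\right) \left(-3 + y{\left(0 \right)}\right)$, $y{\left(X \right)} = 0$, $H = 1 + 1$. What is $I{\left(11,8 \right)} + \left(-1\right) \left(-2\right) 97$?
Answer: $172$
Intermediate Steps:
$H = 2$
$f = -18$ ($f = \left(2 + 4\right) \left(-3 + 0\right) = 6 \left(-3\right) = -18$)
$I{\left(d,J \right)} = -22$ ($I{\left(d,J \right)} = -4 - 18 = -22$)
$I{\left(11,8 \right)} + \left(-1\right) \left(-2\right) 97 = -22 + \left(-1\right) \left(-2\right) 97 = -22 + 2 \cdot 97 = -22 + 194 = 172$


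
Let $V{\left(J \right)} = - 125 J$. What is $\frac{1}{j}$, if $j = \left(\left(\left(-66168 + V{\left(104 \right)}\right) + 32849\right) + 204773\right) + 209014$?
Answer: $\frac{1}{367468} \approx 2.7213 \cdot 10^{-6}$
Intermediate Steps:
$j = 367468$ ($j = \left(\left(\left(-66168 - 13000\right) + 32849\right) + 204773\right) + 209014 = \left(\left(-79168 + 32849\right) + 204773\right) + 209014 = \left(-46319 + 204773\right) + 209014 = 158454 + 209014 = 367468$)
$\frac{1}{j} = \frac{1}{367468}$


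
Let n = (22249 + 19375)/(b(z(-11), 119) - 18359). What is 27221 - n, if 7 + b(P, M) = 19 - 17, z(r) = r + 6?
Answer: 124982017/4591 ≈ 27223.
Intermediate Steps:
z(r) = 6 + r
b(P, M) = -5 (b(P, M) = -7 + (19 - 17) = -7 + 2 = -5)
n = -10406/4591 (n = (22249 + 19375)/(-5 - 18359) = 41624/(-18364) = 41624*(-1/18364) = -10406/4591 ≈ -2.2666)
27221 - n = 27221 - 1*(-10406/4591) = 27221 + 10406/4591 = 124982017/4591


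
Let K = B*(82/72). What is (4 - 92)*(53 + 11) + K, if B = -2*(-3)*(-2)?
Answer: -16937/3 ≈ -5645.7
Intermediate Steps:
B = -12 (B = 6*(-2) = -12)
K = -41/3 (K = -984/72 = -12*41/36 = -41/3 ≈ -13.667)
(4 - 92)*(53 + 11) + K = (4 - 92)*(53 + 11) - 41/3 = -88*64 - 41/3 = -5632 - 41/3 = -16937/3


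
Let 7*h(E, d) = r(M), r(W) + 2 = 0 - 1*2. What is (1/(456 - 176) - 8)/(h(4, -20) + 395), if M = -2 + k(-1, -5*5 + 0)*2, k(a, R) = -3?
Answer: -2239/110440 ≈ -0.020273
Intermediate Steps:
M = -8 (M = -2 - 3*2 = -2 - 6 = -8)
r(W) = -4 (r(W) = -2 + (0 - 1*2) = -2 + (0 - 2) = -2 - 2 = -4)
h(E, d) = -4/7 (h(E, d) = (1/7)*(-4) = -4/7)
(1/(456 - 176) - 8)/(h(4, -20) + 395) = (1/(456 - 176) - 8)/(-4/7 + 395) = (1/280 - 8)/(2761/7) = (1/280 - 8)*(7/2761) = -2239/280*7/2761 = -2239/110440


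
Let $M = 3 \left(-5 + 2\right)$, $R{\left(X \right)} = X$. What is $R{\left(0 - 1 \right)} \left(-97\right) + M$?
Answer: $88$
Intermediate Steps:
$M = -9$ ($M = 3 \left(-3\right) = -9$)
$R{\left(0 - 1 \right)} \left(-97\right) + M = \left(0 - 1\right) \left(-97\right) - 9 = \left(-1\right) \left(-97\right) - 9 = 97 - 9 = 88$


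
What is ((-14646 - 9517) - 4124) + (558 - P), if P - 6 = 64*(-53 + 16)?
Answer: -25367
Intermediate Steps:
P = -2362 (P = 6 + 64*(-53 + 16) = 6 + 64*(-37) = 6 - 2368 = -2362)
((-14646 - 9517) - 4124) + (558 - P) = ((-14646 - 9517) - 4124) + (558 - 1*(-2362)) = (-24163 - 4124) + (558 + 2362) = -28287 + 2920 = -25367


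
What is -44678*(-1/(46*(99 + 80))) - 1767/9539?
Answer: 205816982/39272063 ≈ 5.2408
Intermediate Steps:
-44678*(-1/(46*(99 + 80))) - 1767/9539 = -44678/(179*(-46)) - 1767*1/9539 = -44678/(-8234) - 1767/9539 = -44678*(-1/8234) - 1767/9539 = 22339/4117 - 1767/9539 = 205816982/39272063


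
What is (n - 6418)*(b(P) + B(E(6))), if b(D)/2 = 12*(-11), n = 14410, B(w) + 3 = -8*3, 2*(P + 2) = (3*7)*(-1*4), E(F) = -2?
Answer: -2325672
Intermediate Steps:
P = -44 (P = -2 + ((3*7)*(-1*4))/2 = -2 + (21*(-4))/2 = -2 + (½)*(-84) = -2 - 42 = -44)
B(w) = -27 (B(w) = -3 - 8*3 = -3 - 24 = -27)
b(D) = -264 (b(D) = 2*(12*(-11)) = 2*(-132) = -264)
(n - 6418)*(b(P) + B(E(6))) = (14410 - 6418)*(-264 - 27) = 7992*(-291) = -2325672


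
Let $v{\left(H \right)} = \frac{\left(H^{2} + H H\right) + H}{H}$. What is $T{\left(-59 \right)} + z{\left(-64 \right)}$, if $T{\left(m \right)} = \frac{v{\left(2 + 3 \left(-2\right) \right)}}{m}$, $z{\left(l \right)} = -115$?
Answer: $- \frac{6778}{59} \approx -114.88$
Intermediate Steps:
$v{\left(H \right)} = \frac{H + 2 H^{2}}{H}$ ($v{\left(H \right)} = \frac{\left(H^{2} + H^{2}\right) + H}{H} = \frac{2 H^{2} + H}{H} = \frac{H + 2 H^{2}}{H}$)
$T{\left(m \right)} = - \frac{7}{m}$ ($T{\left(m \right)} = \frac{1 + 2 \left(2 + 3 \left(-2\right)\right)}{m} = \frac{1 + 2 \left(2 - 6\right)}{m} = \frac{1 + 2 \left(-4\right)}{m} = \frac{1 - 8}{m} = - \frac{7}{m}$)
$T{\left(-59 \right)} + z{\left(-64 \right)} = - \frac{7}{-59} - 115 = \left(-7\right) \left(- \frac{1}{59}\right) - 115 = \frac{7}{59} - 115 = - \frac{6778}{59}$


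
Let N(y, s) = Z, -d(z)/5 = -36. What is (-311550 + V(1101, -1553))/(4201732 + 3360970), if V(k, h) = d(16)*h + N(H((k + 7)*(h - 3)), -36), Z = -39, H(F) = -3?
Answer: -84447/1080386 ≈ -0.078164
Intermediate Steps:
d(z) = 180 (d(z) = -5*(-36) = 180)
N(y, s) = -39
V(k, h) = -39 + 180*h (V(k, h) = 180*h - 39 = -39 + 180*h)
(-311550 + V(1101, -1553))/(4201732 + 3360970) = (-311550 + (-39 + 180*(-1553)))/(4201732 + 3360970) = (-311550 + (-39 - 279540))/7562702 = (-311550 - 279579)*(1/7562702) = -591129*1/7562702 = -84447/1080386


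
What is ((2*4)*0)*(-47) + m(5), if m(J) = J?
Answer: 5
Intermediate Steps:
((2*4)*0)*(-47) + m(5) = ((2*4)*0)*(-47) + 5 = (8*0)*(-47) + 5 = 0*(-47) + 5 = 0 + 5 = 5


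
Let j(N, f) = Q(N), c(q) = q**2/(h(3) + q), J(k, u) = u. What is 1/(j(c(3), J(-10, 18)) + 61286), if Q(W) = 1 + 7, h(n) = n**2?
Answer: 1/61294 ≈ 1.6315e-5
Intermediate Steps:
Q(W) = 8
c(q) = q**2/(9 + q) (c(q) = q**2/(3**2 + q) = q**2/(9 + q))
j(N, f) = 8
1/(j(c(3), J(-10, 18)) + 61286) = 1/(8 + 61286) = 1/61294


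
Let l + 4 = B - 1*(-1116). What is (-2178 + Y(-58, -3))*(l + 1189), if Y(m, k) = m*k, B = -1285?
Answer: -2036064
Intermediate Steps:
Y(m, k) = k*m
l = -173 (l = -4 + (-1285 - 1*(-1116)) = -4 + (-1285 + 1116) = -4 - 169 = -173)
(-2178 + Y(-58, -3))*(l + 1189) = (-2178 - 3*(-58))*(-173 + 1189) = (-2178 + 174)*1016 = -2004*1016 = -2036064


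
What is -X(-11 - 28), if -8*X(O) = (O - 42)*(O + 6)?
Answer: 2673/8 ≈ 334.13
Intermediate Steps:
X(O) = -(-42 + O)*(6 + O)/8 (X(O) = -(O - 42)*(O + 6)/8 = -(-42 + O)*(6 + O)/8)
-X(-11 - 28) = -(63/2 - (-11 - 28)²/8 + 9*(-11 - 28)/2) = -(63/2 - ⅛*(-39)² + (9/2)*(-39)) = -(63/2 - ⅛*1521 - 351/2) = -(63/2 - 1521/8 - 351/2) = -1*(-2673/8) = 2673/8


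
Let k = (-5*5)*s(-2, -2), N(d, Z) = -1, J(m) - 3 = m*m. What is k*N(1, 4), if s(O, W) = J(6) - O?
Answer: 1025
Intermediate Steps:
J(m) = 3 + m² (J(m) = 3 + m*m = 3 + m²)
s(O, W) = 39 - O (s(O, W) = (3 + 6²) - O = (3 + 36) - O = 39 - O)
k = -1025 (k = (-5*5)*(39 - 1*(-2)) = -25*(39 + 2) = -25*41 = -1025)
k*N(1, 4) = -1025*(-1) = 1025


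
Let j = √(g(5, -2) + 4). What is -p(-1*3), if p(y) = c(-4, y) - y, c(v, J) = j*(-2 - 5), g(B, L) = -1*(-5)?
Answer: 18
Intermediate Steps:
g(B, L) = 5
j = 3 (j = √(5 + 4) = √9 = 3)
c(v, J) = -21 (c(v, J) = 3*(-2 - 5) = 3*(-7) = -21)
p(y) = -21 - y
-p(-1*3) = -(-21 - (-1)*3) = -(-21 - 1*(-3)) = -(-21 + 3) = -1*(-18) = 18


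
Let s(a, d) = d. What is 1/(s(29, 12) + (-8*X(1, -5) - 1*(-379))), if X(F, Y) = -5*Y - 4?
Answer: 1/223 ≈ 0.0044843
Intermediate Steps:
X(F, Y) = -4 - 5*Y
1/(s(29, 12) + (-8*X(1, -5) - 1*(-379))) = 1/(12 + (-8*(-4 - 5*(-5)) - 1*(-379))) = 1/(12 + (-8*(-4 + 25) + 379)) = 1/(12 + (-8*21 + 379)) = 1/(12 + (-168 + 379)) = 1/(12 + 211) = 1/223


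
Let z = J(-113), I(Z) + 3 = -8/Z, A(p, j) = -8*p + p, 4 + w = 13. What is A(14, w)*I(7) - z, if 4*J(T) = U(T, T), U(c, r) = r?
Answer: 1737/4 ≈ 434.25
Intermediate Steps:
w = 9 (w = -4 + 13 = 9)
A(p, j) = -7*p
J(T) = T/4
I(Z) = -3 - 8/Z
z = -113/4 (z = (1/4)*(-113) = -113/4 ≈ -28.250)
A(14, w)*I(7) - z = (-7*14)*(-3 - 8/7) - 1*(-113/4) = -98*(-3 - 8*1/7) + 113/4 = -98*(-3 - 8/7) + 113/4 = -98*(-29/7) + 113/4 = 406 + 113/4 = 1737/4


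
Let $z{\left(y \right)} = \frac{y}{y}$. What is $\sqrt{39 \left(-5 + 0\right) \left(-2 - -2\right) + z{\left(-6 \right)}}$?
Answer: $1$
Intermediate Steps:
$z{\left(y \right)} = 1$
$\sqrt{39 \left(-5 + 0\right) \left(-2 - -2\right) + z{\left(-6 \right)}} = \sqrt{39 \left(-5 + 0\right) \left(-2 - -2\right) + 1} = \sqrt{39 \left(- 5 \left(-2 + 2\right)\right) + 1} = \sqrt{39 \left(\left(-5\right) 0\right) + 1} = \sqrt{39 \cdot 0 + 1} = \sqrt{0 + 1} = \sqrt{1} = 1$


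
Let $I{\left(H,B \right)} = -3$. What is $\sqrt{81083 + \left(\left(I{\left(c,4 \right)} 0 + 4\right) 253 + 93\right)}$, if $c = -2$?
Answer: $6 \sqrt{2283} \approx 286.68$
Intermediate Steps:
$\sqrt{81083 + \left(\left(I{\left(c,4 \right)} 0 + 4\right) 253 + 93\right)} = \sqrt{81083 + \left(\left(\left(-3\right) 0 + 4\right) 253 + 93\right)} = \sqrt{81083 + \left(\left(0 + 4\right) 253 + 93\right)} = \sqrt{81083 + \left(4 \cdot 253 + 93\right)} = \sqrt{81083 + \left(1012 + 93\right)} = \sqrt{81083 + 1105} = \sqrt{82188} = 6 \sqrt{2283}$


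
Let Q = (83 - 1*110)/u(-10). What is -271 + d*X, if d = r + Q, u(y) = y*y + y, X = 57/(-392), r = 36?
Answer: -154667/560 ≈ -276.19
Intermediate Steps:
X = -57/392 (X = 57*(-1/392) = -57/392 ≈ -0.14541)
u(y) = y + y**2 (u(y) = y**2 + y = y + y**2)
Q = -3/10 (Q = (83 - 1*110)/((-10*(1 - 10))) = (83 - 110)/((-10*(-9))) = -27/90 = -27*1/90 = -3/10 ≈ -0.30000)
d = 357/10 (d = 36 - 3/10 = 357/10 ≈ 35.700)
-271 + d*X = -271 + (357/10)*(-57/392) = -271 - 2907/560 = -154667/560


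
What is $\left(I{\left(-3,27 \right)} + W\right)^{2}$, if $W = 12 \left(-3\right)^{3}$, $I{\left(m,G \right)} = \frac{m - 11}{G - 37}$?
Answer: $\frac{2601769}{25} \approx 1.0407 \cdot 10^{5}$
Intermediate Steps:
$I{\left(m,G \right)} = \frac{-11 + m}{-37 + G}$
$W = -324$ ($W = 12 \left(-27\right) = -324$)
$\left(I{\left(-3,27 \right)} + W\right)^{2} = \left(\frac{-11 - 3}{-37 + 27} - 324\right)^{2} = \left(\frac{1}{-10} \left(-14\right) - 324\right)^{2} = \left(\left(- \frac{1}{10}\right) \left(-14\right) - 324\right)^{2} = \left(\frac{7}{5} - 324\right)^{2} = \left(- \frac{1613}{5}\right)^{2} = \frac{2601769}{25}$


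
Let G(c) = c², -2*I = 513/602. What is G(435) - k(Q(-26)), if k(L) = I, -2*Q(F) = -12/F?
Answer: 227827413/1204 ≈ 1.8923e+5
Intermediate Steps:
Q(F) = 6/F (Q(F) = -(-6)/F = 6/F)
I = -513/1204 (I = -513/(2*602) = -½*513/602 = -513/1204 ≈ -0.42608)
k(L) = -513/1204
G(435) - k(Q(-26)) = 435² - 1*(-513/1204) = 189225 + 513/1204 = 227827413/1204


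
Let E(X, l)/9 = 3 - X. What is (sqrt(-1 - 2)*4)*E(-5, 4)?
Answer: 288*I*sqrt(3) ≈ 498.83*I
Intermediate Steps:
E(X, l) = 27 - 9*X (E(X, l) = 9*(3 - X) = 27 - 9*X)
(sqrt(-1 - 2)*4)*E(-5, 4) = (sqrt(-1 - 2)*4)*(27 - 9*(-5)) = (sqrt(-3)*4)*(27 + 45) = ((I*sqrt(3))*4)*72 = (4*I*sqrt(3))*72 = 288*I*sqrt(3)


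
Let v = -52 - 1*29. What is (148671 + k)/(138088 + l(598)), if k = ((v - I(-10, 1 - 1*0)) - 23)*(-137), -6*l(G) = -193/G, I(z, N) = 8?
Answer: 588485820/495459937 ≈ 1.1878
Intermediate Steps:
v = -81 (v = -52 - 29 = -81)
l(G) = 193/(6*G) (l(G) = -(-193)/(6*G) = 193/(6*G))
k = 15344 (k = ((-81 - 1*8) - 23)*(-137) = ((-81 - 8) - 23)*(-137) = (-89 - 23)*(-137) = -112*(-137) = 15344)
(148671 + k)/(138088 + l(598)) = (148671 + 15344)/(138088 + (193/6)/598) = 164015/(138088 + (193/6)*(1/598)) = 164015/(138088 + 193/3588) = 164015/(495459937/3588) = 164015*(3588/495459937) = 588485820/495459937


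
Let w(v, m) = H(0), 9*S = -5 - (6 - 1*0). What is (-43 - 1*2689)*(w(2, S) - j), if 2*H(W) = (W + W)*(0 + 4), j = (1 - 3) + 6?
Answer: 10928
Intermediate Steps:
j = 4 (j = -2 + 6 = 4)
S = -11/9 (S = (-5 - (6 - 1*0))/9 = (-5 - (6 + 0))/9 = (-5 - 1*6)/9 = (-5 - 6)/9 = (1/9)*(-11) = -11/9 ≈ -1.2222)
H(W) = 4*W (H(W) = ((W + W)*(0 + 4))/2 = ((2*W)*4)/2 = (8*W)/2 = 4*W)
w(v, m) = 0 (w(v, m) = 4*0 = 0)
(-43 - 1*2689)*(w(2, S) - j) = (-43 - 1*2689)*(0 - 1*4) = (-43 - 2689)*(0 - 4) = -2732*(-4) = 10928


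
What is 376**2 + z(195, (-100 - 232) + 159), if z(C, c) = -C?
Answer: 141181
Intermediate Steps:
376**2 + z(195, (-100 - 232) + 159) = 376**2 - 1*195 = 141376 - 195 = 141181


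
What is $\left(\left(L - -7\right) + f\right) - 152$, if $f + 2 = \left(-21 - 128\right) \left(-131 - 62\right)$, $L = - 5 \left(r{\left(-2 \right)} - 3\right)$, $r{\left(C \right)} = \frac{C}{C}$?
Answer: $28620$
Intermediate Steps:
$r{\left(C \right)} = 1$
$L = 10$ ($L = - 5 \left(1 - 3\right) = \left(-5\right) \left(-2\right) = 10$)
$f = 28755$ ($f = -2 + \left(-21 - 128\right) \left(-131 - 62\right) = -2 - -28757 = -2 + 28757 = 28755$)
$\left(\left(L - -7\right) + f\right) - 152 = \left(\left(10 - -7\right) + 28755\right) - 152 = \left(\left(10 + 7\right) + 28755\right) - 152 = \left(17 + 28755\right) - 152 = 28772 - 152 = 28620$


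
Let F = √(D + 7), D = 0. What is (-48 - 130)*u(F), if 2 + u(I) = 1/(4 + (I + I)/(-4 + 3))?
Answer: 1246/3 + 89*√7/3 ≈ 493.82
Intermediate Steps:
F = √7 (F = √(0 + 7) = √7 ≈ 2.6458)
u(I) = -2 + 1/(4 - 2*I) (u(I) = -2 + 1/(4 + (I + I)/(-4 + 3)) = -2 + 1/(4 + (2*I)/(-1)) = -2 + 1/(4 + (2*I)*(-1)) = -2 + 1/(4 - 2*I))
(-48 - 130)*u(F) = (-48 - 130)*((7 - 4*√7)/(2*(-2 + √7))) = -89*(7 - 4*√7)/(-2 + √7)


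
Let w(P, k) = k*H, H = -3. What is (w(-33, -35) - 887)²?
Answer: 611524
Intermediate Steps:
w(P, k) = -3*k (w(P, k) = k*(-3) = -3*k)
(w(-33, -35) - 887)² = (-3*(-35) - 887)² = (105 - 887)² = (-782)² = 611524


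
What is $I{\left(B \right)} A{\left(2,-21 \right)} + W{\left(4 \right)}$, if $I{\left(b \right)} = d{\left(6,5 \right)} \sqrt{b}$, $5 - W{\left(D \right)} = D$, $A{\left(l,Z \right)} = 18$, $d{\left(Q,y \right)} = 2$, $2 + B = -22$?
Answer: $1 + 72 i \sqrt{6} \approx 1.0 + 176.36 i$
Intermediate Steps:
$B = -24$ ($B = -2 - 22 = -24$)
$W{\left(D \right)} = 5 - D$
$I{\left(b \right)} = 2 \sqrt{b}$
$I{\left(B \right)} A{\left(2,-21 \right)} + W{\left(4 \right)} = 2 \sqrt{-24} \cdot 18 + \left(5 - 4\right) = 2 \cdot 2 i \sqrt{6} \cdot 18 + \left(5 - 4\right) = 4 i \sqrt{6} \cdot 18 + 1 = 72 i \sqrt{6} + 1 = 1 + 72 i \sqrt{6}$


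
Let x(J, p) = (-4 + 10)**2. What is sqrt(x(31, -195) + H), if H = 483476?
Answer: 2*sqrt(120878) ≈ 695.35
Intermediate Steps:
x(J, p) = 36 (x(J, p) = 6**2 = 36)
sqrt(x(31, -195) + H) = sqrt(36 + 483476) = sqrt(483512) = 2*sqrt(120878)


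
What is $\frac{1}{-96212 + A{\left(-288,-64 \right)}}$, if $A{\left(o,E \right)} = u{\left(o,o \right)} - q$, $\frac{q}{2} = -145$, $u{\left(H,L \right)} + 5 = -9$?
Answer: $- \frac{1}{95936} \approx -1.0424 \cdot 10^{-5}$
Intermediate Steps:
$u{\left(H,L \right)} = -14$ ($u{\left(H,L \right)} = -5 - 9 = -14$)
$q = -290$ ($q = 2 \left(-145\right) = -290$)
$A{\left(o,E \right)} = 276$ ($A{\left(o,E \right)} = -14 - -290 = -14 + 290 = 276$)
$\frac{1}{-96212 + A{\left(-288,-64 \right)}} = \frac{1}{-96212 + 276} = \frac{1}{-95936} = - \frac{1}{95936}$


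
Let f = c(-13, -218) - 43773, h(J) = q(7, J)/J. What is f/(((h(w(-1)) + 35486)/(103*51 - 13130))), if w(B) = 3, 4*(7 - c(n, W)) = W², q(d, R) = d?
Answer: 1314994257/106465 ≈ 12351.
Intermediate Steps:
c(n, W) = 7 - W²/4
h(J) = 7/J
f = -55647 (f = (7 - ¼*(-218)²) - 43773 = (7 - ¼*47524) - 43773 = (7 - 11881) - 43773 = -11874 - 43773 = -55647)
f/(((h(w(-1)) + 35486)/(103*51 - 13130))) = -55647*(103*51 - 13130)/(7/3 + 35486) = -55647*(5253 - 13130)/(7*(⅓) + 35486) = -55647*(-7877/(7/3 + 35486)) = -55647/((106465/3)*(-1/7877)) = -55647/(-106465/23631) = -55647*(-23631/106465) = 1314994257/106465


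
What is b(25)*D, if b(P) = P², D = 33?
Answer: 20625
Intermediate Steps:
b(25)*D = 25²*33 = 625*33 = 20625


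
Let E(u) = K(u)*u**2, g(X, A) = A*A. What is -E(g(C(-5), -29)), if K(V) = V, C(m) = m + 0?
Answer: -594823321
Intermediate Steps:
C(m) = m
g(X, A) = A**2
E(u) = u**3 (E(u) = u*u**2 = u**3)
-E(g(C(-5), -29)) = -((-29)**2)**3 = -1*841**3 = -1*594823321 = -594823321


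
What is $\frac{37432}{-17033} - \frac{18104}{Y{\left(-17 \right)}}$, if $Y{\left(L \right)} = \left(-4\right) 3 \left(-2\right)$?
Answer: $- \frac{38657975}{51099} \approx -756.53$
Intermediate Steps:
$Y{\left(L \right)} = 24$ ($Y{\left(L \right)} = \left(-12\right) \left(-2\right) = 24$)
$\frac{37432}{-17033} - \frac{18104}{Y{\left(-17 \right)}} = \frac{37432}{-17033} - \frac{18104}{24} = 37432 \left(- \frac{1}{17033}\right) - \frac{2263}{3} = - \frac{37432}{17033} - \frac{2263}{3} = - \frac{38657975}{51099}$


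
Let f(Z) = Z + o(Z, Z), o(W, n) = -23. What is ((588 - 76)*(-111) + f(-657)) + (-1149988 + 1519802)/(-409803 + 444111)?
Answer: -986375941/17154 ≈ -57501.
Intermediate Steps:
f(Z) = -23 + Z (f(Z) = Z - 23 = -23 + Z)
((588 - 76)*(-111) + f(-657)) + (-1149988 + 1519802)/(-409803 + 444111) = ((588 - 76)*(-111) + (-23 - 657)) + (-1149988 + 1519802)/(-409803 + 444111) = (512*(-111) - 680) + 369814/34308 = (-56832 - 680) + 369814*(1/34308) = -57512 + 184907/17154 = -986375941/17154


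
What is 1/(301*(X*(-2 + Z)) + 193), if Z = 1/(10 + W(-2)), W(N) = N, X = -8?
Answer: 1/4708 ≈ 0.00021240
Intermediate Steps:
Z = 1/8 (Z = 1/(10 - 2) = 1/8 ≈ 0.12500)
1/(301*(X*(-2 + Z)) + 193) = 1/(301*(-8*(-2 + 1/8)) + 193) = 1/(301*(-8*(-15/8)) + 193) = 1/(301*15 + 193) = 1/(4515 + 193) = 1/4708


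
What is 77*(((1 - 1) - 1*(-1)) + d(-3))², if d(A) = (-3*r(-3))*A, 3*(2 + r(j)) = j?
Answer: 52052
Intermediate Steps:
r(j) = -2 + j/3
d(A) = 9*A (d(A) = (-3*(-2 + (⅓)*(-3)))*A = (-3*(-2 - 1))*A = (-3*(-3))*A = 9*A)
77*(((1 - 1) - 1*(-1)) + d(-3))² = 77*(((1 - 1) - 1*(-1)) + 9*(-3))² = 77*((0 + 1) - 27)² = 77*(1 - 27)² = 77*(-26)² = 77*676 = 52052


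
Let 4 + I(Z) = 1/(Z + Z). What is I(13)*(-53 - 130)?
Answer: 18849/26 ≈ 724.96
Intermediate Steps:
I(Z) = -4 + 1/(2*Z) (I(Z) = -4 + 1/(Z + Z) = -4 + 1/(2*Z))
I(13)*(-53 - 130) = (-4 + (½)/13)*(-53 - 130) = (-4 + (½)*(1/13))*(-183) = (-4 + 1/26)*(-183) = -103/26*(-183) = 18849/26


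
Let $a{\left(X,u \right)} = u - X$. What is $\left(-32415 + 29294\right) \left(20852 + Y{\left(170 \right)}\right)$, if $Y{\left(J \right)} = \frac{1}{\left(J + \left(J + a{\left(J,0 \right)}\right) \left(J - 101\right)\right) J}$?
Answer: $- \frac{1880785761921}{28900} \approx -6.5079 \cdot 10^{7}$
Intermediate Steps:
$Y{\left(J \right)} = \frac{1}{J^{2}}$ ($Y{\left(J \right)} = \frac{1}{\left(J + \left(J + \left(0 - J\right)\right) \left(J - 101\right)\right) J} = \frac{1}{\left(J + \left(J - J\right) \left(-101 + J\right)\right) J} = \frac{1}{\left(J + 0 \left(-101 + J\right)\right) J} = \frac{1}{\left(J + 0\right) J} = \frac{1}{J J} = \frac{1}{J^{2}}$)
$\left(-32415 + 29294\right) \left(20852 + Y{\left(170 \right)}\right) = \left(-32415 + 29294\right) \left(20852 + \frac{1}{28900}\right) = - 3121 \left(20852 + \frac{1}{28900}\right) = \left(-3121\right) \frac{602622801}{28900} = - \frac{1880785761921}{28900}$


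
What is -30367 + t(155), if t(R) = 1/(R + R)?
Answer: -9413769/310 ≈ -30367.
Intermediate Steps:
t(R) = 1/(2*R)
-30367 + t(155) = -30367 + (½)/155 = -30367 + (½)*(1/155) = -30367 + 1/310 = -9413769/310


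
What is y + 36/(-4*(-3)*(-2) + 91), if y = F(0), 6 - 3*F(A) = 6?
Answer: 36/67 ≈ 0.53731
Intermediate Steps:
F(A) = 0 (F(A) = 2 - 1/3*6 = 2 - 2 = 0)
y = 0
y + 36/(-4*(-3)*(-2) + 91) = 0 + 36/(-4*(-3)*(-2) + 91) = 0 + 36/(12*(-2) + 91) = 0 + 36/(-24 + 91) = 0 + 36/67 = 36/67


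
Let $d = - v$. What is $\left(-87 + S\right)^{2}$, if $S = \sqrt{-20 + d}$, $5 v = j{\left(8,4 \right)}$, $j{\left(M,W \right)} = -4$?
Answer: $\frac{37749}{5} - \frac{696 i \sqrt{30}}{5} \approx 7549.8 - 762.43 i$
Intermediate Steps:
$v = - \frac{4}{5}$ ($v = \frac{1}{5} \left(-4\right) = - \frac{4}{5} \approx -0.8$)
$d = \frac{4}{5}$ ($d = \left(-1\right) \left(- \frac{4}{5}\right) = \frac{4}{5} \approx 0.8$)
$S = \frac{4 i \sqrt{30}}{5}$ ($S = \sqrt{-20 + \frac{4}{5}} = \sqrt{- \frac{96}{5}} = \frac{4 i \sqrt{30}}{5} \approx 4.3818 i$)
$\left(-87 + S\right)^{2} = \left(-87 + \frac{4 i \sqrt{30}}{5}\right)^{2}$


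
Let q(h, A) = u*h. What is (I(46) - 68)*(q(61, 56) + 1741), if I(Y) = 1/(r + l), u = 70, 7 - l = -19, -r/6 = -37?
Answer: -101363493/248 ≈ -4.0872e+5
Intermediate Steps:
r = 222 (r = -6*(-37) = 222)
l = 26 (l = 7 - 1*(-19) = 7 + 19 = 26)
q(h, A) = 70*h
I(Y) = 1/248 (I(Y) = 1/(222 + 26) = 1/248)
(I(46) - 68)*(q(61, 56) + 1741) = (1/248 - 68)*(70*61 + 1741) = -16863*(4270 + 1741)/248 = -16863/248*6011 = -101363493/248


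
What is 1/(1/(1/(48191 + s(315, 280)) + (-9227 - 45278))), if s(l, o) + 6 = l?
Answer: -2643492499/48500 ≈ -54505.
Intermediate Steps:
s(l, o) = -6 + l
1/(1/(1/(48191 + s(315, 280)) + (-9227 - 45278))) = 1/(1/(1/(48191 + (-6 + 315)) + (-9227 - 45278))) = 1/(1/(1/(48191 + 309) - 54505)) = 1/(1/(1/48500 - 54505)) = 1/(1/(-2643492499/48500)) = 1/(-48500/2643492499) = -2643492499/48500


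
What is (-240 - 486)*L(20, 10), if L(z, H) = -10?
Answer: 7260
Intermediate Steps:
(-240 - 486)*L(20, 10) = (-240 - 486)*(-10) = -726*(-10) = 7260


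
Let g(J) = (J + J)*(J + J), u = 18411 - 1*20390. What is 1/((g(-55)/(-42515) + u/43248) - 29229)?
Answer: -33430704/977157091543 ≈ -3.4212e-5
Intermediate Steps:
u = -1979 (u = 18411 - 20390 = -1979)
g(J) = 4*J² (g(J) = (2*J)*(2*J) = 4*J²)
1/((g(-55)/(-42515) + u/43248) - 29229) = 1/(((4*(-55)²)/(-42515) - 1979/43248) - 29229) = 1/(((4*3025)*(-1/42515) - 1979*1/43248) - 29229) = 1/((12100*(-1/42515) - 1979/43248) - 29229) = 1/((-220/773 - 1979/43248) - 29229) = 1/(-11044327/33430704 - 29229) = 1/(-977157091543/33430704) = -33430704/977157091543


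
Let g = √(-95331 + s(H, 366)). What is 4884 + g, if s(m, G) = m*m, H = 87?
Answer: 4884 + I*√87762 ≈ 4884.0 + 296.25*I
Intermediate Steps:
s(m, G) = m²
g = I*√87762 (g = √(-95331 + 87²) = √(-95331 + 7569) = √(-87762) = I*√87762 ≈ 296.25*I)
4884 + g = 4884 + I*√87762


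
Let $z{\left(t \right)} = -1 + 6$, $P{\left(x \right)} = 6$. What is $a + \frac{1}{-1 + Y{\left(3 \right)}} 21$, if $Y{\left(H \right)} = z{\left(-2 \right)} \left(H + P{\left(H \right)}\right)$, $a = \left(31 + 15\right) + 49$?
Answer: $\frac{4201}{44} \approx 95.477$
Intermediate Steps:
$z{\left(t \right)} = 5$
$a = 95$ ($a = 46 + 49 = 95$)
$Y{\left(H \right)} = 30 + 5 H$ ($Y{\left(H \right)} = 5 \left(H + 6\right) = 5 \left(6 + H\right) = 30 + 5 H$)
$a + \frac{1}{-1 + Y{\left(3 \right)}} 21 = 95 + \frac{1}{-1 + \left(30 + 5 \cdot 3\right)} 21 = 95 + \frac{1}{-1 + \left(30 + 15\right)} 21 = 95 + \frac{1}{-1 + 45} \cdot 21 = 95 + \frac{1}{44} \cdot 21 = 95 + \frac{21}{44} = \frac{4201}{44}$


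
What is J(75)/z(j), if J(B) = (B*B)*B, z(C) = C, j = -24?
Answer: -140625/8 ≈ -17578.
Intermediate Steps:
J(B) = B³ (J(B) = B²*B = B³)
J(75)/z(j) = 75³/(-24) = 421875*(-1/24) = -140625/8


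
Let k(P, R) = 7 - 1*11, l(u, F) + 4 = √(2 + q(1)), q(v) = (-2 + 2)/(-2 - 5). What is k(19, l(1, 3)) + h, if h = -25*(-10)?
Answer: 246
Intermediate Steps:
q(v) = 0 (q(v) = 0/(-7) = 0*(-⅐) = 0)
h = 250
l(u, F) = -4 + √2 (l(u, F) = -4 + √(2 + 0) = -4 + √2)
k(P, R) = -4 (k(P, R) = 7 - 11 = -4)
k(19, l(1, 3)) + h = -4 + 250 = 246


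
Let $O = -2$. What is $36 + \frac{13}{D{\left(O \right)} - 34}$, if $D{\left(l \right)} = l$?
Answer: $\frac{1283}{36} \approx 35.639$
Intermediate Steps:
$36 + \frac{13}{D{\left(O \right)} - 34} = 36 + \frac{13}{-2 - 34} = 36 + \frac{13}{-36} = 36 + 13 \left(- \frac{1}{36}\right) = 36 - \frac{13}{36} = \frac{1283}{36}$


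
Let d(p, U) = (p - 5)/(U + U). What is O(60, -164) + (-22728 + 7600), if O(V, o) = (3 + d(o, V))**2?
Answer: -217806719/14400 ≈ -15125.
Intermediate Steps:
d(p, U) = (-5 + p)/(2*U) (d(p, U) = (-5 + p)/((2*U)) = (-5 + p)*(1/(2*U)) = (-5 + p)/(2*U))
O(V, o) = (3 + (-5 + o)/(2*V))**2
O(60, -164) + (-22728 + 7600) = (1/4)*(-5 - 164 + 6*60)**2/60**2 + (-22728 + 7600) = (1/4)*(1/3600)*(-5 - 164 + 360)**2 - 15128 = (1/4)*(1/3600)*191**2 - 15128 = (1/4)*(1/3600)*36481 - 15128 = 36481/14400 - 15128 = -217806719/14400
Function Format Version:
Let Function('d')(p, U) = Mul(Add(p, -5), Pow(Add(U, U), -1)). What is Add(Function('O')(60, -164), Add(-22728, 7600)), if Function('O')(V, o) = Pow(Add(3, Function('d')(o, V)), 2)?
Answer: Rational(-217806719, 14400) ≈ -15125.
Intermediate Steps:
Function('d')(p, U) = Mul(Rational(1, 2), Pow(U, -1), Add(-5, p)) (Function('d')(p, U) = Mul(Add(-5, p), Pow(Mul(2, U), -1)) = Mul(Add(-5, p), Mul(Rational(1, 2), Pow(U, -1))) = Mul(Rational(1, 2), Pow(U, -1), Add(-5, p)))
Function('O')(V, o) = Pow(Add(3, Mul(Rational(1, 2), Pow(V, -1), Add(-5, o))), 2)
Add(Function('O')(60, -164), Add(-22728, 7600)) = Add(Mul(Rational(1, 4), Pow(60, -2), Pow(Add(-5, -164, Mul(6, 60)), 2)), Add(-22728, 7600)) = Add(Mul(Rational(1, 4), Rational(1, 3600), Pow(Add(-5, -164, 360), 2)), -15128) = Add(Mul(Rational(1, 4), Rational(1, 3600), Pow(191, 2)), -15128) = Add(Mul(Rational(1, 4), Rational(1, 3600), 36481), -15128) = Add(Rational(36481, 14400), -15128) = Rational(-217806719, 14400)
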